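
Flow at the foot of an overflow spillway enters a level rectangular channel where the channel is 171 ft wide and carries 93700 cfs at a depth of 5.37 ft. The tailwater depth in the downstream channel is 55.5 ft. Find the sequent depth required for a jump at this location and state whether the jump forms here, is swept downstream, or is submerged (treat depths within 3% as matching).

y₂ = 56.3 ft; the jump forms here

q = Q/b = 93700/171 = 548 ft²/s; V₁ = q/y₁ = 102 ft/s. Fr₁ = V₁/√(g·y₁) = 7.76.
By Bélanger, y₂/y₁ = ½[√(1 + 8Fr₁²) − 1] = ½[√482.7 − 1] = 10.5.
y₂ = 10.5 × 5.37 = 56.3 ft.
Tailwater y_tw = 55.5 ft: y_tw ≈ y₂, so the jump forms here.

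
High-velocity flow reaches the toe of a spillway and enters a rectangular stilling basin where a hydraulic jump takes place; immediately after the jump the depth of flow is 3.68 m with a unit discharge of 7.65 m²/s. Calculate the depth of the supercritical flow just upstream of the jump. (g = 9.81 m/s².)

V₂ = q/y₂ = 7.65/3.68 = 2.08 m/s; Fr₂ = V₂/√(g·y₂) = 0.346.
The Bélanger relation is symmetric: y₁/y₂ = ½[√(1 + 8Fr₂²) − 1] = ½[√1.958 − 1] = 0.200.
y₁ = 0.200 × 3.68 = 0.734 m.

y₁ = 0.734 m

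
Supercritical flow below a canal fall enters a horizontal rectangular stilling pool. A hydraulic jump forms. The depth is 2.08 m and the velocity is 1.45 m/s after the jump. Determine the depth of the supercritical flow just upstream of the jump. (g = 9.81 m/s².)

Fr₂ = V₂/√(g·y₂) = 1.45/√(9.81×2.08) = 0.321.
Since the conjugate-depth ratio holds either way, y₁/y₂ = ½[√(1 + 8Fr₂²) − 1] = ½[√1.824 − 1] = 0.175.
y₁ = 0.175 × 2.08 = 0.365 m.

y₁ = 0.365 m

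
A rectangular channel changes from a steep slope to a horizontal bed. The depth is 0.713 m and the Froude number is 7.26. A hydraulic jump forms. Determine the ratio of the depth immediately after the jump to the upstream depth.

Fr₁ = 7.26 (given).
Sequent-depth ratio: y₂/y₁ = ½[√(1 + 8Fr₁²) − 1] = ½[√422.7 − 1] = 9.78.

y₂/y₁ = 9.78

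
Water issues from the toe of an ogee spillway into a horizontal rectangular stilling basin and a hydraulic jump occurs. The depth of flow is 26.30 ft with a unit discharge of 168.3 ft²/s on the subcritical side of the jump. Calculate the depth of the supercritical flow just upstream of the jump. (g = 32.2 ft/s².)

y₁ = 2.336 ft

V₂ = q/y₂ = 168.3/26.30 = 6.399 ft/s; Fr₂ = V₂/√(g·y₂) = 0.2199.
From the momentum equation (using Fr₂), y₁/y₂ = ½[√(1 + 8Fr₂²) − 1] = ½[√1.3868 − 1] = 0.08882.
y₁ = 0.08882 × 26.30 = 2.336 ft.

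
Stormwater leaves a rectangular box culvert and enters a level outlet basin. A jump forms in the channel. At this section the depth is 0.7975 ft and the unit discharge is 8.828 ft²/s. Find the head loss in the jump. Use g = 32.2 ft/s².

ΔE = 0.3280 ft

V₁ = q/y₁ = 8.828/0.7975 = 11.07 ft/s. Fr₁ = V₁/√(g·y₁) = 11.07/√(32.2×0.7975) = 2.184.
From the momentum equation for a rectangular channel, y₂/y₁ = ½[√(1 + 8Fr₁²) − 1] = ½[√39.174 − 1] = 2.629.
y₂ = 2.629 × 0.7975 = 2.097 ft.
V₂ = q/y₂ = 8.828/2.097 = 4.210 ft/s. E₁ = y₁ + V₁²/2g = 2.700 ft; E₂ = y₂ + V₂²/2g = 2.372 ft. ΔE = E₁ − E₂ = 0.3280 ft.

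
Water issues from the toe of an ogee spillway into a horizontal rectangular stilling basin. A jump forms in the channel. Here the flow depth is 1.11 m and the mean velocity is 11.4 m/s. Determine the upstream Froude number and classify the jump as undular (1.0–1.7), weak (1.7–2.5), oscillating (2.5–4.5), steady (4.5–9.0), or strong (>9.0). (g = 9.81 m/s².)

Fr₁ = 3.45; oscillating jump

Fr₁ = V₁/√(g·y₁) = 11.4/√(9.81×1.11) = 3.45.
Fr₁ = 3.45 lies in the oscillating range.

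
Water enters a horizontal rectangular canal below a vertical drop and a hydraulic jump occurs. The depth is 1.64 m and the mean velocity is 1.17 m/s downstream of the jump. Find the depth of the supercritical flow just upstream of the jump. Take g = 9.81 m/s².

Fr₂ = V₂/√(g·y₂) = 1.17/√(9.81×1.64) = 0.292.
Applying the sequent-depth relation in reverse, y₁/y₂ = ½[√(1 + 8Fr₂²) − 1] = ½[√1.681 − 1] = 0.148.
y₁ = 0.148 × 1.64 = 0.243 m.

y₁ = 0.243 m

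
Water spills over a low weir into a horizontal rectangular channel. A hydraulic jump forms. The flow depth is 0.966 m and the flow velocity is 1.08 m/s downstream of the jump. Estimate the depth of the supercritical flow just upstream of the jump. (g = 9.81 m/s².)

Fr₂ = V₂/√(g·y₂) = 1.08/√(9.81×0.966) = 0.351.
From the momentum equation (using Fr₂), y₁/y₂ = ½[√(1 + 8Fr₂²) − 1] = ½[√1.985 − 1] = 0.204.
y₁ = 0.204 × 0.966 = 0.197 m.

y₁ = 0.197 m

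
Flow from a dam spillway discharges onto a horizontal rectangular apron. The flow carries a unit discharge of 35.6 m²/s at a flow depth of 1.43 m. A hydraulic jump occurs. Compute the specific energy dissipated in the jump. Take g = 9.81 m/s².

V₁ = q/y₁ = 35.6/1.43 = 24.9 m/s. Fr₁ = V₁/√(g·y₁) = 24.9/√(9.81×1.43) = 6.65.
Conjugate-depth relation: y₂/y₁ = ½[√(1 + 8Fr₁²) − 1] = ½[√354.4 − 1] = 8.91.
y₂ = 8.91 × 1.43 = 12.7 m.
V₂ = q/y₂ = 35.6/12.7 = 2.79 m/s. E₁ = y₁ + V₁²/2g = 33.0 m; E₂ = y₂ + V₂²/2g = 13.1 m. ΔE = E₁ − E₂ = 19.9 m.

ΔE = 19.9 m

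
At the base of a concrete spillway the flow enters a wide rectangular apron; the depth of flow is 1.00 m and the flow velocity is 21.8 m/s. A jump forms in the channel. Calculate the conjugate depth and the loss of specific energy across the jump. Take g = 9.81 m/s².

y₂ = 9.36 m; ΔE = 15.6 m

Fr₁ = V₁/√(g·y₁) = 21.8/√(9.81×1.00) = 6.96.
Sequent-depth ratio: y₂/y₁ = ½[√(1 + 8Fr₁²) − 1] = ½[√388.6 − 1] = 9.36.
y₂ = 9.36 × 1.00 = 9.36 m.
Head loss: ΔE = (y₂ − y₁)³/(4y₁y₂) = (9.36 − 1.00)³/(4×1.00×9.36) = 583/37.4 = 15.6 m.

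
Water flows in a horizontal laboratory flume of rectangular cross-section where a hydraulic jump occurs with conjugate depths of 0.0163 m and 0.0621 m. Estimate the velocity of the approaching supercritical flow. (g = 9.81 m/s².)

V₁ = 1.21 m/s

For a rectangular channel the momentum equation gives q² = ½·g·y₁·y₂·(y₁ + y₂) = ½×9.81×0.0163×0.0621×0.0784 = 0.000389.
q = √0.000389 = 0.0197 m²/s.
V₁ = q/y₁ = 0.0197/0.0163 = 1.21 m/s.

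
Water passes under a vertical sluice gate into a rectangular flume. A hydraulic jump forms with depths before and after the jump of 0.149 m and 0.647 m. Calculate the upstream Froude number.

For a rectangular channel the momentum equation gives q² = ½·g·y₁·y₂·(y₁ + y₂) = ½×9.81×0.149×0.647×0.796 = 0.376.
q = √0.376 = 0.614 m²/s.
V₁ = q/y₁ = 4.12 m/s; Fr₁ = V₁/√(g·y₁) = 3.41.

Fr₁ = 3.41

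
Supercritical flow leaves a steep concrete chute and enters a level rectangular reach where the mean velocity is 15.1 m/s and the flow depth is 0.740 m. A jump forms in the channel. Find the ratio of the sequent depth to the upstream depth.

Fr₁ = V₁/√(g·y₁) = 15.1/√(9.81×0.740) = 5.60.
Sequent-depth ratio: y₂/y₁ = ½[√(1 + 8Fr₁²) − 1] = ½[√252.3 − 1] = 7.44.

y₂/y₁ = 7.44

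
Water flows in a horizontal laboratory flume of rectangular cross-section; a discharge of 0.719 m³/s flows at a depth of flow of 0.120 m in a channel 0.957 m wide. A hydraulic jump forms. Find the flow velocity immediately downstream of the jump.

V₂ = 0.816 m/s

q = Q/b = 0.719/0.957 = 0.751 m²/s; V₁ = q/y₁ = 6.26 m/s. Fr₁ = V₁/√(g·y₁) = 5.77.
From the momentum equation for a rectangular channel, y₂/y₁ = ½[√(1 + 8Fr₁²) − 1] = ½[√267.4 − 1] = 7.68.
y₂ = 7.68 × 0.120 = 0.921 m.
V₂ = q/y₂ = 0.751/0.921 = 0.816 m/s.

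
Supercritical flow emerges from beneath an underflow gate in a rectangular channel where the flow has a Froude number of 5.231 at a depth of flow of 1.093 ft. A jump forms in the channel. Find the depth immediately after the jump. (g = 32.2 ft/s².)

y₂ = 7.558 ft

Fr₁ = 5.231 (given).
By Bélanger, y₂/y₁ = ½[√(1 + 8Fr₁²) − 1] = ½[√219.91 − 1] = 6.915.
y₂ = 6.915 × 1.093 = 7.558 ft.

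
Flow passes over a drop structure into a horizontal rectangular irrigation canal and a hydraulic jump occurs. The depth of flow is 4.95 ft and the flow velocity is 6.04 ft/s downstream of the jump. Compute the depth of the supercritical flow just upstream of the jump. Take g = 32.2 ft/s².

Fr₂ = V₂/√(g·y₂) = 6.04/√(32.2×4.95) = 0.478.
From the momentum equation (using Fr₂), y₁/y₂ = ½[√(1 + 8Fr₂²) − 1] = ½[√2.831 − 1] = 0.341.
y₁ = 0.341 × 4.95 = 1.69 ft.

y₁ = 1.69 ft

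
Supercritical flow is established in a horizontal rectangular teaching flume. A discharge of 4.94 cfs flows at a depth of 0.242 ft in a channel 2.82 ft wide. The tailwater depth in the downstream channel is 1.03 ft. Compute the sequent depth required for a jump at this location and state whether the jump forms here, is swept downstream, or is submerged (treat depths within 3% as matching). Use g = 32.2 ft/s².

y₂ = 0.775 ft; the jump is submerged

q = Q/b = 4.94/2.82 = 1.75 ft²/s; V₁ = q/y₁ = 7.24 ft/s. Fr₁ = V₁/√(g·y₁) = 2.59.
By Bélanger, y₂/y₁ = ½[√(1 + 8Fr₁²) − 1] = ½[√54.80 − 1] = 3.20.
y₂ = 3.20 × 0.242 = 0.775 ft.
Tailwater y_tw = 1.03 ft: y_tw > y₂, so the jump is submerged.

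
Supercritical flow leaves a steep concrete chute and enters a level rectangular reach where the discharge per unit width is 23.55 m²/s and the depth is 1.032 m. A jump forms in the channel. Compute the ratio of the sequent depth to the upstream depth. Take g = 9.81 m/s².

y₂/y₁ = 9.655

V₁ = q/y₁ = 23.55/1.032 = 22.82 m/s. Fr₁ = V₁/√(g·y₁) = 22.82/√(9.81×1.032) = 7.172.
Conjugate-depth relation: y₂/y₁ = ½[√(1 + 8Fr₁²) − 1] = ½[√412.49 − 1] = 9.655.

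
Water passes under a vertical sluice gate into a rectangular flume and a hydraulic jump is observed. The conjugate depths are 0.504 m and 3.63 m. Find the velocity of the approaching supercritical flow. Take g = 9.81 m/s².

For a rectangular channel the momentum equation gives q² = ½·g·y₁·y₂·(y₁ + y₂) = ½×9.81×0.504×3.63×4.13 = 37.1.
q = √37.1 = 6.09 m²/s.
V₁ = q/y₁ = 6.09/0.504 = 12.1 m/s.

V₁ = 12.1 m/s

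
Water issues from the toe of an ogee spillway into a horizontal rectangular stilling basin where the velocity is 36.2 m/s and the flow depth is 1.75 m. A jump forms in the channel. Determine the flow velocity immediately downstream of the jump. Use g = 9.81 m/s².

V₂ = 3.05 m/s

Fr₁ = V₁/√(g·y₁) = 36.2/√(9.81×1.75) = 8.74.
Bélanger equation: y₂/y₁ = ½[√(1 + 8Fr₁²) − 1] = ½[√611.7 − 1] = 11.9.
y₂ = 11.9 × 1.75 = 20.8 m.
q = V₁·y₁ = 36.2 × 1.75 = 63.4 m²/s.
V₂ = q/y₂ = 63.4/20.8 = 3.05 m/s.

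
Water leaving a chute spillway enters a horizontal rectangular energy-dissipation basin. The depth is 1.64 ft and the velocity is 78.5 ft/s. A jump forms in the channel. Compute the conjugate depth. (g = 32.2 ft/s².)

y₂ = 24.2 ft

Fr₁ = V₁/√(g·y₁) = 78.5/√(32.2×1.64) = 10.8.
Sequent-depth ratio: y₂/y₁ = ½[√(1 + 8Fr₁²) − 1] = ½[√934.5 − 1] = 14.8.
y₂ = 14.8 × 1.64 = 24.2 ft.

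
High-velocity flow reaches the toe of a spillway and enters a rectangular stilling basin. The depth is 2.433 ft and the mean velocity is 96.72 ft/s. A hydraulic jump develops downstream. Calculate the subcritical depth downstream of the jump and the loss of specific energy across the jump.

y₂ = 36.40 ft; ΔE = 110.6 ft

Fr₁ = V₁/√(g·y₁) = 96.72/√(32.2×2.433) = 10.93.
By Bélanger, y₂/y₁ = ½[√(1 + 8Fr₁²) − 1] = ½[√956.27 − 1] = 14.96.
y₂ = 14.96 × 2.433 = 36.40 ft.
q = V₁·y₁ = 96.72 × 2.433 = 235.3 ft²/s. V₂ = q/y₂ = 235.3/36.40 = 6.464 ft/s. E₁ = y₁ + V₁²/2g = 147.7 ft; E₂ = y₂ + V₂²/2g = 37.05 ft. ΔE = E₁ − E₂ = 110.6 ft.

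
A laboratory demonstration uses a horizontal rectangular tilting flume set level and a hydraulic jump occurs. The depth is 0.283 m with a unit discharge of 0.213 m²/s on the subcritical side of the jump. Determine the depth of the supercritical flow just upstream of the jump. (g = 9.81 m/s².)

y₁ = 0.0881 m

V₂ = q/y₂ = 0.213/0.283 = 0.753 m/s; Fr₂ = V₂/√(g·y₂) = 0.452.
Since the conjugate-depth ratio holds either way, y₁/y₂ = ½[√(1 + 8Fr₂²) − 1] = ½[√2.632 − 1] = 0.311.
y₁ = 0.311 × 0.283 = 0.0881 m.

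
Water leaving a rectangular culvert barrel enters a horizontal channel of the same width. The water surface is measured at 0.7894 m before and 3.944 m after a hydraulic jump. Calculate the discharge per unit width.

q = 8.502 m²/s

For a rectangular channel the momentum equation gives q² = ½·g·y₁·y₂·(y₁ + y₂) = ½×9.81×0.7894×3.944×4.733 = 72.28.
q = √72.28 = 8.502 m²/s.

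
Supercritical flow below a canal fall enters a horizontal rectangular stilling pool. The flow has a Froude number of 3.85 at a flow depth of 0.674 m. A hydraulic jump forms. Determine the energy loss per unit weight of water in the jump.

ΔE = 2.12 m

Fr₁ = 3.85 (given).
Sequent-depth ratio: y₂/y₁ = ½[√(1 + 8Fr₁²) − 1] = ½[√119.6 − 1] = 4.97.
y₂ = 4.97 × 0.674 = 3.35 m.
Head loss: ΔE = (y₂ − y₁)³/(4y₁y₂) = (3.35 − 0.674)³/(4×0.674×3.35) = 19.1/9.03 = 2.12 m.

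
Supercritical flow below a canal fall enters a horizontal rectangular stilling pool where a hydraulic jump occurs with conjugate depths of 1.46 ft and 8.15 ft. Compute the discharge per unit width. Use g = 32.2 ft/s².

q = 42.9 ft²/s

For a rectangular channel the momentum equation gives q² = ½·g·y₁·y₂·(y₁ + y₂) = ½×32.2×1.46×8.15×9.61 = 1841.
q = √1841 = 42.9 ft²/s.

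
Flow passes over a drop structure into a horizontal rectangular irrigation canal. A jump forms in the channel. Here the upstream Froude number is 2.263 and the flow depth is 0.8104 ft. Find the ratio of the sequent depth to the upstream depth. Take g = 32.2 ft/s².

y₂/y₁ = 2.739

Fr₁ = 2.263 (given).
Sequent-depth ratio: y₂/y₁ = ½[√(1 + 8Fr₁²) − 1] = ½[√41.969 − 1] = 2.739.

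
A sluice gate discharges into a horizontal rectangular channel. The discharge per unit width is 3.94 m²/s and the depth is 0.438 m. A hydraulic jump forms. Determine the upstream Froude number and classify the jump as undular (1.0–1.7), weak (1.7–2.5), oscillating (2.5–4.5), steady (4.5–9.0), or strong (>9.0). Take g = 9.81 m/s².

V₁ = q/y₁ = 3.94/0.438 = 9.00 m/s. Fr₁ = V₁/√(g·y₁) = 9.00/√(9.81×0.438) = 4.34.
Fr₁ = 4.34 lies in the oscillating range.

Fr₁ = 4.34; oscillating jump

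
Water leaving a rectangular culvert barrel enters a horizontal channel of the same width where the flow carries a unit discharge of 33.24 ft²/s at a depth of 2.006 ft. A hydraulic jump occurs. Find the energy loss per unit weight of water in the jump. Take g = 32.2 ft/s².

ΔE = 0.6327 ft

V₁ = q/y₁ = 33.24/2.006 = 16.57 ft/s. Fr₁ = V₁/√(g·y₁) = 16.57/√(32.2×2.006) = 2.062.
Conjugate-depth relation: y₂/y₁ = ½[√(1 + 8Fr₁²) − 1] = ½[√35.007 − 1] = 2.458.
y₂ = 2.458 × 2.006 = 4.931 ft.
Head loss: ΔE = (y₂ − y₁)³/(4y₁y₂) = (4.931 − 2.006)³/(4×2.006×4.931) = 25.04/39.57 = 0.6327 ft.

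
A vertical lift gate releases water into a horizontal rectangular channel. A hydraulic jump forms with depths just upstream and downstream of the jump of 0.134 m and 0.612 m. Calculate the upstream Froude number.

Fr₁ = 3.57

For a rectangular channel the momentum equation gives q² = ½·g·y₁·y₂·(y₁ + y₂) = ½×9.81×0.134×0.612×0.746 = 0.300.
q = √0.300 = 0.548 m²/s.
V₁ = q/y₁ = 4.09 m/s; Fr₁ = V₁/√(g·y₁) = 3.57.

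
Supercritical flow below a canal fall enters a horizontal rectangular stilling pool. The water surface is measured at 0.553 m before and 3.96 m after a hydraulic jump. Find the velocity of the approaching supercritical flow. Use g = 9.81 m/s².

V₁ = 12.6 m/s

For a rectangular channel the momentum equation gives q² = ½·g·y₁·y₂·(y₁ + y₂) = ½×9.81×0.553×3.96×4.51 = 48.5.
q = √48.5 = 6.96 m²/s.
V₁ = q/y₁ = 6.96/0.553 = 12.6 m/s.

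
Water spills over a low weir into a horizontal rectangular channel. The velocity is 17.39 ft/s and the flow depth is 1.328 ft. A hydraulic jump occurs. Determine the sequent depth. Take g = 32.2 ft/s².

y₂ = 4.374 ft

Fr₁ = V₁/√(g·y₁) = 17.39/√(32.2×1.328) = 2.659.
By Bélanger, y₂/y₁ = ½[√(1 + 8Fr₁²) − 1] = ½[√57.576 − 1] = 3.294.
y₂ = 3.294 × 1.328 = 4.374 ft.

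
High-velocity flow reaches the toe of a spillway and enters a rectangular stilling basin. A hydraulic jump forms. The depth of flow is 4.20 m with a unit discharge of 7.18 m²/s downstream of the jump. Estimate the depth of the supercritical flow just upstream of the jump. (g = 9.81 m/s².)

y₁ = 0.529 m

V₂ = q/y₂ = 7.18/4.20 = 1.71 m/s; Fr₂ = V₂/√(g·y₂) = 0.266.
Since the conjugate-depth ratio holds either way, y₁/y₂ = ½[√(1 + 8Fr₂²) − 1] = ½[√1.567 − 1] = 0.126.
y₁ = 0.126 × 4.20 = 0.529 m.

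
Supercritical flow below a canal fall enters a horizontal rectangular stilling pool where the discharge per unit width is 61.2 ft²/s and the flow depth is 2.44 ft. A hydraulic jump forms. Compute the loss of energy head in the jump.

ΔE = 2.81 ft

V₁ = q/y₁ = 61.2/2.44 = 25.1 ft/s. Fr₁ = V₁/√(g·y₁) = 25.1/√(32.2×2.44) = 2.83.
Conjugate-depth relation: y₂/y₁ = ½[√(1 + 8Fr₁²) − 1] = ½[√65.06 − 1] = 3.53.
y₂ = 3.53 × 2.44 = 8.62 ft.
V₂ = q/y₂ = 61.2/8.62 = 7.10 ft/s. E₁ = y₁ + V₁²/2g = 12.2 ft; E₂ = y₂ + V₂²/2g = 9.40 ft. ΔE = E₁ − E₂ = 2.81 ft.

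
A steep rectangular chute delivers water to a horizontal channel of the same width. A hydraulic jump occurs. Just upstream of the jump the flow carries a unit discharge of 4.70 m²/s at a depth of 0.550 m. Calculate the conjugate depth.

y₂ = 2.60 m

V₁ = q/y₁ = 4.70/0.550 = 8.55 m/s. Fr₁ = V₁/√(g·y₁) = 8.55/√(9.81×0.550) = 3.68.
Bélanger equation: y₂/y₁ = ½[√(1 + 8Fr₁²) − 1] = ½[√109.3 − 1] = 4.73.
y₂ = 4.73 × 0.550 = 2.60 m.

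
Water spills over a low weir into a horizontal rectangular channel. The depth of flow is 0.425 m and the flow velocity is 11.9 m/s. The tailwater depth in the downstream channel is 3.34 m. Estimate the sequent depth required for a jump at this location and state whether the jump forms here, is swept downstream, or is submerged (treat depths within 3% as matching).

Fr₁ = V₁/√(g·y₁) = 11.9/√(9.81×0.425) = 5.83.
Bélanger equation: y₂/y₁ = ½[√(1 + 8Fr₁²) − 1] = ½[√272.7 − 1] = 7.76.
y₂ = 7.76 × 0.425 = 3.30 m.
Tailwater y_tw = 3.34 m: y_tw ≈ y₂, so the jump forms here.

y₂ = 3.30 m; the jump forms here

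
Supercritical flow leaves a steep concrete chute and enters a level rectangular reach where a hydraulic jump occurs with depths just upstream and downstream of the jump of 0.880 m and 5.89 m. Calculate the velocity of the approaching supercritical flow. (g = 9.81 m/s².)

V₁ = 14.9 m/s

For a rectangular channel the momentum equation gives q² = ½·g·y₁·y₂·(y₁ + y₂) = ½×9.81×0.880×5.89×6.77 = 172.
q = √172 = 13.1 m²/s.
V₁ = q/y₁ = 13.1/0.880 = 14.9 m/s.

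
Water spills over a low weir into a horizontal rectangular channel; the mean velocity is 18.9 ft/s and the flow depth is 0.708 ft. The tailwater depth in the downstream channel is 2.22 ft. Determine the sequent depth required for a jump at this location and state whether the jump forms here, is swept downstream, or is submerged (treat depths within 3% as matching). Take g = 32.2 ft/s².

y₂ = 3.63 ft; the jump is swept downstream

Fr₁ = V₁/√(g·y₁) = 18.9/√(32.2×0.708) = 3.96.
From the momentum equation for a rectangular channel, y₂/y₁ = ½[√(1 + 8Fr₁²) − 1] = ½[√126.4 − 1] = 5.12.
y₂ = 5.12 × 0.708 = 3.63 ft.
Tailwater y_tw = 2.22 ft: y_tw < y₂, so the jump is swept downstream.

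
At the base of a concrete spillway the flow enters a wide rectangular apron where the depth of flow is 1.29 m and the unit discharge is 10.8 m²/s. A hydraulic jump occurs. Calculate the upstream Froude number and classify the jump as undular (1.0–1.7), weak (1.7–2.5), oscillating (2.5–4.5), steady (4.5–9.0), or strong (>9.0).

Fr₁ = 2.35; weak jump

V₁ = q/y₁ = 10.8/1.29 = 8.37 m/s. Fr₁ = V₁/√(g·y₁) = 8.37/√(9.81×1.29) = 2.35.
Fr₁ = 2.35 lies in the weak range.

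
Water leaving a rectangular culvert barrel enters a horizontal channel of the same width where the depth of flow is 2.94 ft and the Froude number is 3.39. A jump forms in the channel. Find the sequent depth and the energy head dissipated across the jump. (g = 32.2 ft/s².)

Fr₁ = 3.39 (given).
Bélanger equation: y₂/y₁ = ½[√(1 + 8Fr₁²) − 1] = ½[√92.94 − 1] = 4.32.
y₂ = 4.32 × 2.94 = 12.7 ft.
Head loss: ΔE = (y₂ − y₁)³/(4y₁y₂) = (12.7 − 2.94)³/(4×2.94×12.7) = 930/149 = 6.23 ft.

y₂ = 12.7 ft; ΔE = 6.23 ft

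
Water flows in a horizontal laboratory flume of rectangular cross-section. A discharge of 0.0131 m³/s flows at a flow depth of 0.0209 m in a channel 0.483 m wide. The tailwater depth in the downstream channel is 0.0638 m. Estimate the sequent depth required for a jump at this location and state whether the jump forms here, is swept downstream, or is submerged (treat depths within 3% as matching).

q = Q/b = 0.0131/0.483 = 0.0271 m²/s; V₁ = q/y₁ = 1.30 m/s. Fr₁ = V₁/√(g·y₁) = 2.87.
By Bélanger, y₂/y₁ = ½[√(1 + 8Fr₁²) − 1] = ½[√66.71 − 1] = 3.58.
y₂ = 3.58 × 0.0209 = 0.0749 m.
Tailwater y_tw = 0.0638 m: y_tw < y₂, so the jump is swept downstream.

y₂ = 0.0749 m; the jump is swept downstream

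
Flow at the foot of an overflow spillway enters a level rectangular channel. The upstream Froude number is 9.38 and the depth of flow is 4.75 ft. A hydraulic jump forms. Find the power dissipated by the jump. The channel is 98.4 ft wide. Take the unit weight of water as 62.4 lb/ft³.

P = 933521 hp

Fr₁ = 9.38 (given).
Conjugate-depth relation: y₂/y₁ = ½[√(1 + 8Fr₁²) − 1] = ½[√704.9 − 1] = 12.8.
y₂ = 12.8 × 4.75 = 60.7 ft.
Head loss: ΔE = (y₂ − y₁)³/(4y₁y₂) = (60.7 − 4.75)³/(4×4.75×60.7) = 174959/1153 = 152 ft.
V₁ = Fr₁·√(g·y₁) = 9.38×√(32.2×4.75) = 116 ft/s; q = V₁·y₁ = 551 ft²/s. Q = q·b = 551 × 98.4 = 54221 cfs. P = γ·Q·ΔE/550 = 62.4 × 54221 × 152 / 550 = 933521 hp.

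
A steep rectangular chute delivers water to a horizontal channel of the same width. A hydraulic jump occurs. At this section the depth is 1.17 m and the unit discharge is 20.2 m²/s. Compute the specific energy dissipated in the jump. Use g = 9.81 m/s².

V₁ = q/y₁ = 20.2/1.17 = 17.3 m/s. Fr₁ = V₁/√(g·y₁) = 17.3/√(9.81×1.17) = 5.10.
By Bélanger, y₂/y₁ = ½[√(1 + 8Fr₁²) − 1] = ½[√208.8 − 1] = 6.72.
y₂ = 6.72 × 1.17 = 7.87 m.
V₂ = q/y₂ = 20.2/7.87 = 2.57 m/s. E₁ = y₁ + V₁²/2g = 16.4 m; E₂ = y₂ + V₂²/2g = 8.20 m. ΔE = E₁ − E₂ = 8.16 m.

ΔE = 8.16 m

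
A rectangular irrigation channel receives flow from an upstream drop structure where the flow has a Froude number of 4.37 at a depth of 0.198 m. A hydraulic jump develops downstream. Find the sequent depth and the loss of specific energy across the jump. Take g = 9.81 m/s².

Fr₁ = 4.37 (given).
By Bélanger, y₂/y₁ = ½[√(1 + 8Fr₁²) − 1] = ½[√153.8 − 1] = 5.70.
y₂ = 5.70 × 0.198 = 1.13 m.
Head loss: ΔE = (y₂ − y₁)³/(4y₁y₂) = (1.13 − 0.198)³/(4×0.198×1.13) = 0.806/0.894 = 0.902 m.

y₂ = 1.13 m; ΔE = 0.902 m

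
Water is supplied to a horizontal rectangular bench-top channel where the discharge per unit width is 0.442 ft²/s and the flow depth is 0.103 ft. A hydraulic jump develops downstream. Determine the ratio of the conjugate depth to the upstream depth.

y₂/y₁ = 2.87

V₁ = q/y₁ = 0.442/0.103 = 4.29 ft/s. Fr₁ = V₁/√(g·y₁) = 4.29/√(32.2×0.103) = 2.36.
Conjugate-depth relation: y₂/y₁ = ½[√(1 + 8Fr₁²) − 1] = ½[√45.42 − 1] = 2.87.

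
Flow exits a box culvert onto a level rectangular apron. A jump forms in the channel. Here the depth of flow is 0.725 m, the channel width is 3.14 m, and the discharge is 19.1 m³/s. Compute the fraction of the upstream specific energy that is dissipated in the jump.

q = Q/b = 19.1/3.14 = 6.08 m²/s; V₁ = q/y₁ = 8.39 m/s. Fr₁ = V₁/√(g·y₁) = 3.15.
From the momentum equation for a rectangular channel, y₂/y₁ = ½[√(1 + 8Fr₁²) − 1] = ½[√80.18 − 1] = 3.98.
y₂ = 3.98 × 0.725 = 2.88 m.
E₁ = y₁ + V₁²/2g = 4.31 m. ΔE = (y₂ − y₁)³/(4y₁y₂) = 1.20 m. ΔE/E₁ = 1.20/4.31 = 0.279.

ΔE/E₁ = 0.279 (27.9%)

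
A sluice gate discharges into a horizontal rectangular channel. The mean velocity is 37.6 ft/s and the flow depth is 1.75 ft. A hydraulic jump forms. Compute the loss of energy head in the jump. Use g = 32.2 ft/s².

Fr₁ = V₁/√(g·y₁) = 37.6/√(32.2×1.75) = 5.01.
Sequent-depth ratio: y₂/y₁ = ½[√(1 + 8Fr₁²) − 1] = ½[√201.7 − 1] = 6.60.
y₂ = 6.60 × 1.75 = 11.6 ft.
Head loss: ΔE = (y₂ − y₁)³/(4y₁y₂) = (11.6 − 1.75)³/(4×1.75×11.6) = 942/80.9 = 11.6 ft.

ΔE = 11.6 ft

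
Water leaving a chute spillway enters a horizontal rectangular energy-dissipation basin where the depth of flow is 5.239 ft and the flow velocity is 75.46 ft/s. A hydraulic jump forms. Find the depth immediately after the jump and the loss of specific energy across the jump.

Fr₁ = V₁/√(g·y₁) = 75.46/√(32.2×5.239) = 5.810.
From the momentum equation for a rectangular channel, y₂/y₁ = ½[√(1 + 8Fr₁²) − 1] = ½[√271.03 − 1] = 7.732.
y₂ = 7.732 × 5.239 = 40.51 ft.
Head loss: ΔE = (y₂ − y₁)³/(4y₁y₂) = (40.51 − 5.239)³/(4×5.239×40.51) = 43862/848.8 = 51.67 ft.

y₂ = 40.51 ft; ΔE = 51.67 ft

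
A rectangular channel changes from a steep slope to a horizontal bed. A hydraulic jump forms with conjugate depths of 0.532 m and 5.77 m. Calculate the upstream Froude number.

Fr₁ = 8.01

For a rectangular channel the momentum equation gives q² = ½·g·y₁·y₂·(y₁ + y₂) = ½×9.81×0.532×5.77×6.30 = 94.9.
q = √94.9 = 9.74 m²/s.
V₁ = q/y₁ = 18.3 m/s; Fr₁ = V₁/√(g·y₁) = 8.01.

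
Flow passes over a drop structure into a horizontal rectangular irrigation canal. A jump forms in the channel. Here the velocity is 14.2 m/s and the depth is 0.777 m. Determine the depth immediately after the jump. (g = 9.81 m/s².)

Fr₁ = V₁/√(g·y₁) = 14.2/√(9.81×0.777) = 5.14.
Bélanger equation: y₂/y₁ = ½[√(1 + 8Fr₁²) − 1] = ½[√212.6 − 1] = 6.79.
y₂ = 6.79 × 0.777 = 5.28 m.

y₂ = 5.28 m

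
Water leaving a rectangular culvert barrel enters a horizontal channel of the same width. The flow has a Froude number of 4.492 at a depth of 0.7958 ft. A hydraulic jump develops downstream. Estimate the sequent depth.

y₂ = 4.673 ft

Fr₁ = 4.492 (given).
From the momentum equation for a rectangular channel, y₂/y₁ = ½[√(1 + 8Fr₁²) − 1] = ½[√162.42 − 1] = 5.872.
y₂ = 5.872 × 0.7958 = 4.673 ft.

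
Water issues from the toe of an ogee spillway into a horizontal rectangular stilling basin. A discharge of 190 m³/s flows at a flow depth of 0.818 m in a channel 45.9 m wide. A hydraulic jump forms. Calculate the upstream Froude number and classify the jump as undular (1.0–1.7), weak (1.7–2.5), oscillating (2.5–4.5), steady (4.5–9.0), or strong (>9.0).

Fr₁ = 1.79; weak jump

q = Q/b = 190/45.9 = 4.14 m²/s; V₁ = q/y₁ = 5.06 m/s. Fr₁ = V₁/√(g·y₁) = 1.79.
Fr₁ = 1.79 lies in the weak range.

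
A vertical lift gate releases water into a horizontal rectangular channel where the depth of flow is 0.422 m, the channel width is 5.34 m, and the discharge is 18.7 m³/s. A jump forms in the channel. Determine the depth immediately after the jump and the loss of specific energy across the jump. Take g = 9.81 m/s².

q = Q/b = 18.7/5.34 = 3.50 m²/s; V₁ = q/y₁ = 8.30 m/s. Fr₁ = V₁/√(g·y₁) = 4.08.
Bélanger equation: y₂/y₁ = ½[√(1 + 8Fr₁²) − 1] = ½[√134.1 − 1] = 5.29.
y₂ = 5.29 × 0.422 = 2.23 m.
V₂ = q/y₂ = 3.50/2.23 = 1.57 m/s. E₁ = y₁ + V₁²/2g = 3.93 m; E₂ = y₂ + V₂²/2g = 2.36 m. ΔE = E₁ − E₂ = 1.57 m.

y₂ = 2.23 m; ΔE = 1.57 m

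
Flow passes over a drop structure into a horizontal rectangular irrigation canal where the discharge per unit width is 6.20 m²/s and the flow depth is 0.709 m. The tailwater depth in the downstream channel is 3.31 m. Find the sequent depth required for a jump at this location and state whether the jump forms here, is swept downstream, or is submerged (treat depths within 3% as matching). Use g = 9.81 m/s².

y₂ = 2.99 m; the jump is submerged

V₁ = q/y₁ = 6.20/0.709 = 8.74 m/s. Fr₁ = V₁/√(g·y₁) = 8.74/√(9.81×0.709) = 3.32.
Sequent-depth ratio: y₂/y₁ = ½[√(1 + 8Fr₁²) − 1] = ½[√88.96 − 1] = 4.22.
y₂ = 4.22 × 0.709 = 2.99 m.
Tailwater y_tw = 3.31 m: y_tw > y₂, so the jump is submerged.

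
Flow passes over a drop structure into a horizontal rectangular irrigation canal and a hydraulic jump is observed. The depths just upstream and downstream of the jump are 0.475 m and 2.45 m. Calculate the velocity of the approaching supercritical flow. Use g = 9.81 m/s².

V₁ = 8.60 m/s

For a rectangular channel the momentum equation gives q² = ½·g·y₁·y₂·(y₁ + y₂) = ½×9.81×0.475×2.45×2.93 = 16.7.
q = √16.7 = 4.09 m²/s.
V₁ = q/y₁ = 4.09/0.475 = 8.60 m/s.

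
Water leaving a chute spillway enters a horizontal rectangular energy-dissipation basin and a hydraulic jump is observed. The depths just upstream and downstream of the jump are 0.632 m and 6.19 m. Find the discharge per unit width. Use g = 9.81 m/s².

For a rectangular channel the momentum equation gives q² = ½·g·y₁·y₂·(y₁ + y₂) = ½×9.81×0.632×6.19×6.82 = 131.
q = √131 = 11.4 m²/s.

q = 11.4 m²/s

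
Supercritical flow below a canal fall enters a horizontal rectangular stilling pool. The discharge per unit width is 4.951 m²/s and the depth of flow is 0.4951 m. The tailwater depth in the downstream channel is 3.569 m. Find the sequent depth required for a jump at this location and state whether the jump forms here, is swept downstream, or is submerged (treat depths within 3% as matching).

V₁ = q/y₁ = 4.951/0.4951 = 10.00 m/s. Fr₁ = V₁/√(g·y₁) = 10.00/√(9.81×0.4951) = 4.538.
Sequent-depth ratio: y₂/y₁ = ½[√(1 + 8Fr₁²) − 1] = ½[√165.71 − 1] = 5.936.
y₂ = 5.936 × 0.4951 = 2.939 m.
Tailwater y_tw = 3.569 m: y_tw > y₂, so the jump is submerged.

y₂ = 2.939 m; the jump is submerged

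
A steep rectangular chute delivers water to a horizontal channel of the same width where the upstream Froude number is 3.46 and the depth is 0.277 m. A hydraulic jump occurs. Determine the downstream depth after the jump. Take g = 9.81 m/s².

y₂ = 1.22 m

Fr₁ = 3.46 (given).
Bélanger equation: y₂/y₁ = ½[√(1 + 8Fr₁²) − 1] = ½[√96.77 − 1] = 4.42.
y₂ = 4.42 × 0.277 = 1.22 m.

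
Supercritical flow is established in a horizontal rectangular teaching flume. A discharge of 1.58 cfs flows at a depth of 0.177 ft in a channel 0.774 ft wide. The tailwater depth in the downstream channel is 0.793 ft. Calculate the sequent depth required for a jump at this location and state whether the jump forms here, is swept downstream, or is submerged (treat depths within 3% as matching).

q = Q/b = 1.58/0.774 = 2.04 ft²/s; V₁ = q/y₁ = 11.5 ft/s. Fr₁ = V₁/√(g·y₁) = 4.83.
From the momentum equation for a rectangular channel, y₂/y₁ = ½[√(1 + 8Fr₁²) − 1] = ½[√187.7 − 1] = 6.35.
y₂ = 6.35 × 0.177 = 1.12 ft.
Tailwater y_tw = 0.793 ft: y_tw < y₂, so the jump is swept downstream.

y₂ = 1.12 ft; the jump is swept downstream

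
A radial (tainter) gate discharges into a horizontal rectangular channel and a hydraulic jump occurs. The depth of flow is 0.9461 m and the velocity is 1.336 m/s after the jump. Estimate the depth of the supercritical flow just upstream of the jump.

y₁ = 0.2806 m

Fr₂ = V₂/√(g·y₂) = 1.336/√(9.81×0.9461) = 0.4385.
Since the conjugate-depth ratio holds either way, y₁/y₂ = ½[√(1 + 8Fr₂²) − 1] = ½[√2.5385 − 1] = 0.2966.
y₁ = 0.2966 × 0.9461 = 0.2806 m.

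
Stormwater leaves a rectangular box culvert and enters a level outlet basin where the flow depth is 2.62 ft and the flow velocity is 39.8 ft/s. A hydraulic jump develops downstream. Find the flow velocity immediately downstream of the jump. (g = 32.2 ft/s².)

Fr₁ = V₁/√(g·y₁) = 39.8/√(32.2×2.62) = 4.33.
Bélanger equation: y₂/y₁ = ½[√(1 + 8Fr₁²) − 1] = ½[√151.2 − 1] = 5.65.
y₂ = 5.65 × 2.62 = 14.8 ft.
q = V₁·y₁ = 39.8 × 2.62 = 104 ft²/s.
V₂ = q/y₂ = 104/14.8 = 7.05 ft/s.

V₂ = 7.05 ft/s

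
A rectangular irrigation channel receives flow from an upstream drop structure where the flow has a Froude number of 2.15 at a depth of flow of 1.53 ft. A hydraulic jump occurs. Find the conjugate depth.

y₂ = 3.95 ft

Fr₁ = 2.15 (given).
Sequent-depth ratio: y₂/y₁ = ½[√(1 + 8Fr₁²) − 1] = ½[√37.98 − 1] = 2.58.
y₂ = 2.58 × 1.53 = 3.95 ft.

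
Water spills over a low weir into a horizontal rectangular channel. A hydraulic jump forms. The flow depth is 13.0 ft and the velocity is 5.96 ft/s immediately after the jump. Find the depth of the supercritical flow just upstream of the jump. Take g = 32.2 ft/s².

y₁ = 1.92 ft

Fr₂ = V₂/√(g·y₂) = 5.96/√(32.2×13.0) = 0.291.
Since the conjugate-depth ratio holds either way, y₁/y₂ = ½[√(1 + 8Fr₂²) − 1] = ½[√1.679 − 1] = 0.148.
y₁ = 0.148 × 13.0 = 1.92 ft.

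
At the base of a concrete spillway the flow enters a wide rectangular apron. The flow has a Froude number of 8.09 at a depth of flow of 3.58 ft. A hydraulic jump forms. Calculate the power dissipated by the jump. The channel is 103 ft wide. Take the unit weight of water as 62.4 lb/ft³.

P = 292693 hp

Fr₁ = 8.09 (given).
Bélanger equation: y₂/y₁ = ½[√(1 + 8Fr₁²) − 1] = ½[√524.6 − 1] = 11.0.
y₂ = 11.0 × 3.58 = 39.2 ft.
Head loss: ΔE = (y₂ − y₁)³/(4y₁y₂) = (39.2 − 3.58)³/(4×3.58×39.2) = 45224/561 = 80.5 ft.
V₁ = Fr₁·√(g·y₁) = 8.09×√(32.2×3.58) = 86.9 ft/s; q = V₁·y₁ = 311 ft²/s. Q = q·b = 311 × 103 = 32029 cfs. P = γ·Q·ΔE/550 = 62.4 × 32029 × 80.5 / 550 = 292693 hp.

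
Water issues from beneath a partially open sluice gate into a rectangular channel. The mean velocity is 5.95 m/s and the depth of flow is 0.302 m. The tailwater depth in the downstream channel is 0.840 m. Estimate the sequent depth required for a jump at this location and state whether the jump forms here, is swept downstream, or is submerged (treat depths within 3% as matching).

Fr₁ = V₁/√(g·y₁) = 5.95/√(9.81×0.302) = 3.46.
Sequent-depth ratio: y₂/y₁ = ½[√(1 + 8Fr₁²) − 1] = ½[√96.60 − 1] = 4.41.
y₂ = 4.41 × 0.302 = 1.33 m.
Tailwater y_tw = 0.840 m: y_tw < y₂, so the jump is swept downstream.

y₂ = 1.33 m; the jump is swept downstream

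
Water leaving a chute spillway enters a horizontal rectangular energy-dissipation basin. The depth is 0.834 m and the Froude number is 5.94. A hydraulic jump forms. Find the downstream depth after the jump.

y₂ = 6.60 m

Fr₁ = 5.94 (given).
By Bélanger, y₂/y₁ = ½[√(1 + 8Fr₁²) − 1] = ½[√283.3 − 1] = 7.92.
y₂ = 7.92 × 0.834 = 6.60 m.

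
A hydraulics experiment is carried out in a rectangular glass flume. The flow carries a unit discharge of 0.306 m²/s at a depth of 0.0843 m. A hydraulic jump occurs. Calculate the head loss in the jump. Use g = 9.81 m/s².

ΔE = 0.295 m

V₁ = q/y₁ = 0.306/0.0843 = 3.63 m/s. Fr₁ = V₁/√(g·y₁) = 3.63/√(9.81×0.0843) = 3.99.
Conjugate-depth relation: y₂/y₁ = ½[√(1 + 8Fr₁²) − 1] = ½[√128.5 − 1] = 5.17.
y₂ = 5.17 × 0.0843 = 0.436 m.
V₂ = q/y₂ = 0.306/0.436 = 0.703 m/s. E₁ = y₁ + V₁²/2g = 0.756 m; E₂ = y₂ + V₂²/2g = 0.461 m. ΔE = E₁ − E₂ = 0.295 m.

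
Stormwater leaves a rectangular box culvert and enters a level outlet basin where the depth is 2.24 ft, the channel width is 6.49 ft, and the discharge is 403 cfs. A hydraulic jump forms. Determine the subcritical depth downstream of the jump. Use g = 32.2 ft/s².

y₂ = 9.28 ft

q = Q/b = 403/6.49 = 62.1 ft²/s; V₁ = q/y₁ = 27.7 ft/s. Fr₁ = V₁/√(g·y₁) = 3.26.
From the momentum equation for a rectangular channel, y₂/y₁ = ½[√(1 + 8Fr₁²) − 1] = ½[√86.23 − 1] = 4.14.
y₂ = 4.14 × 2.24 = 9.28 ft.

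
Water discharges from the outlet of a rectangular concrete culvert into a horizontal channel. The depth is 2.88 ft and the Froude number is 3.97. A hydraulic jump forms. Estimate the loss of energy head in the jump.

ΔE = 9.92 ft

Fr₁ = 3.97 (given).
By Bélanger, y₂/y₁ = ½[√(1 + 8Fr₁²) − 1] = ½[√127.1 − 1] = 5.14.
y₂ = 5.14 × 2.88 = 14.8 ft.
V₁ = Fr₁·√(g·y₁) = 3.97×√(32.2×2.88) = 38.2 ft/s; q = V₁·y₁ = 110 ft²/s. V₂ = q/y₂ = 110/14.8 = 7.44 ft/s. E₁ = y₁ + V₁²/2g = 25.6 ft; E₂ = y₂ + V₂²/2g = 15.7 ft. ΔE = E₁ − E₂ = 9.92 ft.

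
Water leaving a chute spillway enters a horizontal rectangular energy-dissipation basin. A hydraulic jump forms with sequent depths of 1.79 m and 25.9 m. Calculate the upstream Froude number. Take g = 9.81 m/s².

Fr₁ = 10.6

For a rectangular channel the momentum equation gives q² = ½·g·y₁·y₂·(y₁ + y₂) = ½×9.81×1.79×25.9×27.7 = 6297.
q = √6297 = 79.4 m²/s.
V₁ = q/y₁ = 44.3 m/s; Fr₁ = V₁/√(g·y₁) = 10.6.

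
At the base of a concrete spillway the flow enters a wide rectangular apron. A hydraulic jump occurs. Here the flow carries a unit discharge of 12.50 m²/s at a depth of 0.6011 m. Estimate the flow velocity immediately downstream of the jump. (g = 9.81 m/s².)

V₂ = 1.789 m/s

V₁ = q/y₁ = 12.50/0.6011 = 20.80 m/s. Fr₁ = V₁/√(g·y₁) = 20.80/√(9.81×0.6011) = 8.564.
From the momentum equation for a rectangular channel, y₂/y₁ = ½[√(1 + 8Fr₁²) − 1] = ½[√587.68 − 1] = 11.62.
y₂ = 11.62 × 0.6011 = 6.985 m.
V₂ = q/y₂ = 12.50/6.985 = 1.789 m/s.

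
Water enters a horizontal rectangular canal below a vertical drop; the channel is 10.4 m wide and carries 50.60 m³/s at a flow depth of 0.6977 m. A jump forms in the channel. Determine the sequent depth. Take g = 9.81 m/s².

y₂ = 2.304 m

q = Q/b = 50.60/10.4 = 4.865 m²/s; V₁ = q/y₁ = 6.973 m/s. Fr₁ = V₁/√(g·y₁) = 2.666.
By Bélanger, y₂/y₁ = ½[√(1 + 8Fr₁²) − 1] = ½[√57.839 − 1] = 3.303.
y₂ = 3.303 × 0.6977 = 2.304 m.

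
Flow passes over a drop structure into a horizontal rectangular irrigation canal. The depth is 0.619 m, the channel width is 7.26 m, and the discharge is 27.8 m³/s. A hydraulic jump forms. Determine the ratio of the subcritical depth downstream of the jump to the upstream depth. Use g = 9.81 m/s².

q = Q/b = 27.8/7.26 = 3.83 m²/s; V₁ = q/y₁ = 6.19 m/s. Fr₁ = V₁/√(g·y₁) = 2.51.
Sequent-depth ratio: y₂/y₁ = ½[√(1 + 8Fr₁²) − 1] = ½[√51.42 − 1] = 3.09.

y₂/y₁ = 3.09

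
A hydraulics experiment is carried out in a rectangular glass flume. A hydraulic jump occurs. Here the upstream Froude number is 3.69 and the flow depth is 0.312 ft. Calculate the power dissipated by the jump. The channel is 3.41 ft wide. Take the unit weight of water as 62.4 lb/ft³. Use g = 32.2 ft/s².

P = 1.22 hp

Fr₁ = 3.69 (given).
Bélanger equation: y₂/y₁ = ½[√(1 + 8Fr₁²) − 1] = ½[√109.9 − 1] = 4.74.
y₂ = 4.74 × 0.312 = 1.48 ft.
Head loss: ΔE = (y₂ − y₁)³/(4y₁y₂) = (1.48 − 0.312)³/(4×0.312×1.48) = 1.59/1.85 = 0.862 ft.
V₁ = Fr₁·√(g·y₁) = 3.69×√(32.2×0.312) = 11.7 ft/s; q = V₁·y₁ = 3.65 ft²/s. Q = q·b = 3.65 × 3.41 = 12.4 cfs. P = γ·Q·ΔE/550 = 62.4 × 12.4 × 0.862 / 550 = 1.22 hp.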